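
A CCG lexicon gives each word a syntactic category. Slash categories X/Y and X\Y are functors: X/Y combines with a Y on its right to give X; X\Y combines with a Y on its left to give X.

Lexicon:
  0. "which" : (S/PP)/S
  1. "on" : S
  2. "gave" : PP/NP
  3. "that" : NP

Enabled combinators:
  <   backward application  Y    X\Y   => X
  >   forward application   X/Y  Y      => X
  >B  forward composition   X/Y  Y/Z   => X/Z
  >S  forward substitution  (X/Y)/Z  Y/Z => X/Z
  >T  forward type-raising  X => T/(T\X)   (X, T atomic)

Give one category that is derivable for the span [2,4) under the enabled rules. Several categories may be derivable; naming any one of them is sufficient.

[0,4] S   >
  [0,2] S/PP   >
    [0,1] "which" : (S/PP)/S
    [1,2] "on" : S
  [2,4] PP   >
    [2,3] "gave" : PP/NP
    [3,4] "that" : NP

PP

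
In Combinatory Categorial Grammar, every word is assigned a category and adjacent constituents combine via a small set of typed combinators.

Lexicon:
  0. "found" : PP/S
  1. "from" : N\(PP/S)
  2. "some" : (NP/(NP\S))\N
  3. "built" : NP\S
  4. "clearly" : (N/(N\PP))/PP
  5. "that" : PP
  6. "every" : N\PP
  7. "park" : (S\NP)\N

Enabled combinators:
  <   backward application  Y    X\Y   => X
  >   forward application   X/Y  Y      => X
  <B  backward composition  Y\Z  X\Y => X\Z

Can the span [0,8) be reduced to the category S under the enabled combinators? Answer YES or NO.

[0,8] S   <
  [0,4] NP   >
    [0,3] NP/(NP\S)   <
      [0,2] N   <
        [0,1] "found" : PP/S
        [1,2] "from" : N\(PP/S)
      [2,3] "some" : (NP/(NP\S))\N
    [3,4] "built" : NP\S
  [4,8] S\NP   <
    [4,7] N   >
      [4,6] N/(N\PP)   >
        [4,5] "clearly" : (N/(N\PP))/PP
        [5,6] "that" : PP
      [6,7] "every" : N\PP
    [7,8] "park" : (S\NP)\N

YES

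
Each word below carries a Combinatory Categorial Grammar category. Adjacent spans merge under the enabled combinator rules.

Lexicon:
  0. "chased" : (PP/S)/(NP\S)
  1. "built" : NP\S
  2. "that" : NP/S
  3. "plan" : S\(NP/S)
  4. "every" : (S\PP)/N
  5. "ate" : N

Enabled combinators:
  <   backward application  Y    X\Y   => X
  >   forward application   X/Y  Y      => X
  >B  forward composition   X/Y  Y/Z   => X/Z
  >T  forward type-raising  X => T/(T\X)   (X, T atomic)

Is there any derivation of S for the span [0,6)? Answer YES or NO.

YES

[0,6] S   <
  [0,4] PP   >
    [0,2] PP/S   >
      [0,1] "chased" : (PP/S)/(NP\S)
      [1,2] "built" : NP\S
    [2,4] S   <
      [2,3] "that" : NP/S
      [3,4] "plan" : S\(NP/S)
  [4,6] S\PP   >
    [4,5] "every" : (S\PP)/N
    [5,6] "ate" : N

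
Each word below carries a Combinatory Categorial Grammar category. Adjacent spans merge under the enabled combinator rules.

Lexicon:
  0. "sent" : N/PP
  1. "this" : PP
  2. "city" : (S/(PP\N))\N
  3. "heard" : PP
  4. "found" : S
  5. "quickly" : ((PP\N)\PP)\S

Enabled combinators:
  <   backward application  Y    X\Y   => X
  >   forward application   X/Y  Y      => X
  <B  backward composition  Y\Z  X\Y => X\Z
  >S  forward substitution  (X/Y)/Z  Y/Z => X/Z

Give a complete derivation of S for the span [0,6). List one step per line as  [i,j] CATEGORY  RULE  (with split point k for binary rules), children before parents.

[0,6] S   >
  [0,3] S/(PP\N)   <
    [0,2] N   >
      [0,1] "sent" : N/PP
      [1,2] "this" : PP
    [2,3] "city" : (S/(PP\N))\N
  [3,6] PP\N   <
    [3,4] "heard" : PP
    [4,6] (PP\N)\PP   <
      [4,5] "found" : S
      [5,6] "quickly" : ((PP\N)\PP)\S

[0,1] N/PP  lex  "sent"
[1,2] PP  lex  "this"
[0,2] N  >  k=1
[2,3] (S/(PP\N))\N  lex  "city"
[0,3] S/(PP\N)  <  k=2
[3,4] PP  lex  "heard"
[4,5] S  lex  "found"
[5,6] ((PP\N)\PP)\S  lex  "quickly"
[4,6] (PP\N)\PP  <  k=5
[3,6] PP\N  <  k=4
[0,6] S  >  k=3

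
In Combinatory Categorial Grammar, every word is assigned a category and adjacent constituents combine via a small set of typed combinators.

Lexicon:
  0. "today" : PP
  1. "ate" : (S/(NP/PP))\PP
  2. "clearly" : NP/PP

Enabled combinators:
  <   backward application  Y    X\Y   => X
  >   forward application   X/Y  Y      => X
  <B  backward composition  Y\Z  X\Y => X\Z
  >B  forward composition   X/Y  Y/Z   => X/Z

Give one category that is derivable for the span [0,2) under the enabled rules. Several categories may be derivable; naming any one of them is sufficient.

[0,3] S   >
  [0,2] S/(NP/PP)   <
    [0,1] "today" : PP
    [1,2] "ate" : (S/(NP/PP))\PP
  [2,3] "clearly" : NP/PP

S/(NP/PP)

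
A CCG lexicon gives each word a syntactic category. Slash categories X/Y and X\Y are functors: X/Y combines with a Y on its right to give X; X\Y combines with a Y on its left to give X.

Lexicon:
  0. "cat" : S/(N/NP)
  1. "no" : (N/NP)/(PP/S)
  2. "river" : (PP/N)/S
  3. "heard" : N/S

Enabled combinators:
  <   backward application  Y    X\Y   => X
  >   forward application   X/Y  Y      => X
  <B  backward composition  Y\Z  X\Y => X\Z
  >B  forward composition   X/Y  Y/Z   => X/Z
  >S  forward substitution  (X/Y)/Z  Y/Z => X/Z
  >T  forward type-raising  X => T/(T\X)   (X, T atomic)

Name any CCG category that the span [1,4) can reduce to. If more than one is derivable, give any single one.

[0,4] S   >
  [0,1] "cat" : S/(N/NP)
  [1,4] N/NP   >
    [1,2] "no" : (N/NP)/(PP/S)
    [2,4] PP/S   >S
      [2,3] "river" : (PP/N)/S
      [3,4] "heard" : N/S

N/NP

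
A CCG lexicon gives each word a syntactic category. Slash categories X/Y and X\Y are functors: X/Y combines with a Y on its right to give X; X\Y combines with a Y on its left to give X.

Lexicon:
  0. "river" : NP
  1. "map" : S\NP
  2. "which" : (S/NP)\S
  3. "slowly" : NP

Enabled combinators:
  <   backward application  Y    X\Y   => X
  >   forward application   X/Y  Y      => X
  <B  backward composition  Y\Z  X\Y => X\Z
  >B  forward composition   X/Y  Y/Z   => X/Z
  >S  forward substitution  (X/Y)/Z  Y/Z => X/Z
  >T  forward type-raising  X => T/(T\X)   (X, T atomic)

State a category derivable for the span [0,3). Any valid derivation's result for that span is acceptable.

[0,4] S   >
  [0,3] S/NP   <
    [0,2] S   >
      [0,1] S/(S\NP)   >T
        [0,1] "river" : NP
      [1,2] "map" : S\NP
    [2,3] "which" : (S/NP)\S
  [3,4] "slowly" : NP

S/NP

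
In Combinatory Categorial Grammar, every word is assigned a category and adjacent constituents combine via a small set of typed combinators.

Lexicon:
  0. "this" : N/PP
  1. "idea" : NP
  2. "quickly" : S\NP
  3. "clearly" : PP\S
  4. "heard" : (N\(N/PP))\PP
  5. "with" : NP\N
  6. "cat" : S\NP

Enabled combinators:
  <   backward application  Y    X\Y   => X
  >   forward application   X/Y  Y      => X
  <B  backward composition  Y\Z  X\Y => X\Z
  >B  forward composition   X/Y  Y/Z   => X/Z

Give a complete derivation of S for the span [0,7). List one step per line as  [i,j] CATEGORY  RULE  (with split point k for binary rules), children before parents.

[0,7] S   <
  [0,5] N   <
    [0,1] "this" : N/PP
    [1,5] N\(N/PP)   <
      [1,4] PP   <
        [1,2] "idea" : NP
        [2,4] PP\NP   <B
          [2,3] "quickly" : S\NP
          [3,4] "clearly" : PP\S
      [4,5] "heard" : (N\(N/PP))\PP
  [5,7] S\N   <B
    [5,6] "with" : NP\N
    [6,7] "cat" : S\NP

[0,1] N/PP  lex  "this"
[1,2] NP  lex  "idea"
[2,3] S\NP  lex  "quickly"
[3,4] PP\S  lex  "clearly"
[2,4] PP\NP  <B  k=3
[1,4] PP  <  k=2
[4,5] (N\(N/PP))\PP  lex  "heard"
[1,5] N\(N/PP)  <  k=4
[0,5] N  <  k=1
[5,6] NP\N  lex  "with"
[6,7] S\NP  lex  "cat"
[5,7] S\N  <B  k=6
[0,7] S  <  k=5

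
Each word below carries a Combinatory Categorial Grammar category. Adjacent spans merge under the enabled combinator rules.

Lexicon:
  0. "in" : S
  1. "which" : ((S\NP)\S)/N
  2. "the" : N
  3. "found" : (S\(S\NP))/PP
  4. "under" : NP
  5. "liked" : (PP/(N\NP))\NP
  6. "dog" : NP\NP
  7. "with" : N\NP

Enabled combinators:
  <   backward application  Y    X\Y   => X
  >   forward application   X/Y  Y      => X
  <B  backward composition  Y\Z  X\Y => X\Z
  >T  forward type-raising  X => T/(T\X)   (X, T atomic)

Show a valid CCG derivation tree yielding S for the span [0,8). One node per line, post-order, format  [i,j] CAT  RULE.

[0,1] S  lex  "in"
[1,2] ((S\NP)\S)/N  lex  "which"
[2,3] N  lex  "the"
[1,3] (S\NP)\S  >  k=2
[0,3] S\NP  <  k=1
[3,4] (S\(S\NP))/PP  lex  "found"
[4,5] NP  lex  "under"
[5,6] (PP/(N\NP))\NP  lex  "liked"
[4,6] PP/(N\NP)  <  k=5
[6,7] NP\NP  lex  "dog"
[7,8] N\NP  lex  "with"
[6,8] N\NP  <B  k=7
[4,8] PP  >  k=6
[3,8] S\(S\NP)  >  k=4
[0,8] S  <  k=3

[0,8] S   <
  [0,3] S\NP   <
    [0,1] "in" : S
    [1,3] (S\NP)\S   >
      [1,2] "which" : ((S\NP)\S)/N
      [2,3] "the" : N
  [3,8] S\(S\NP)   >
    [3,4] "found" : (S\(S\NP))/PP
    [4,8] PP   >
      [4,6] PP/(N\NP)   <
        [4,5] "under" : NP
        [5,6] "liked" : (PP/(N\NP))\NP
      [6,8] N\NP   <B
        [6,7] "dog" : NP\NP
        [7,8] "with" : N\NP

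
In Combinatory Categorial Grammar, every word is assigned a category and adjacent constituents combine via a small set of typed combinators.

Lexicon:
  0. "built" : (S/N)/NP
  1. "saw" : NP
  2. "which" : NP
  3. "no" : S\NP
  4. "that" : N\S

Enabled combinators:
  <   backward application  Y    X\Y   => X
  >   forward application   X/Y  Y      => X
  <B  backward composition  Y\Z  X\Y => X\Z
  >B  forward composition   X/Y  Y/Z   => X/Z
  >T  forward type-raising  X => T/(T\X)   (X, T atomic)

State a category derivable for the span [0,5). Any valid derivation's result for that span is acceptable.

S

[0,5] S   >
  [0,2] S/N   >
    [0,1] "built" : (S/N)/NP
    [1,2] "saw" : NP
  [2,5] N   <
    [2,4] S   >
      [2,3] S/(S\NP)   >T
        [2,3] "which" : NP
      [3,4] "no" : S\NP
    [4,5] "that" : N\S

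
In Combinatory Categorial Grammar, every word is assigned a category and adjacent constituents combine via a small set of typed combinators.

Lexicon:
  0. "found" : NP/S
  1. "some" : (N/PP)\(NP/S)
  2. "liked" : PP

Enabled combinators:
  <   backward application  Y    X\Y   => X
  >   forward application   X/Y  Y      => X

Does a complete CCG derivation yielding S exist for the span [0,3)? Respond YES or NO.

NO

NP/S (N/PP)\(NP/S) PP
CKY chart[0,3] = {N}; S ∉ chart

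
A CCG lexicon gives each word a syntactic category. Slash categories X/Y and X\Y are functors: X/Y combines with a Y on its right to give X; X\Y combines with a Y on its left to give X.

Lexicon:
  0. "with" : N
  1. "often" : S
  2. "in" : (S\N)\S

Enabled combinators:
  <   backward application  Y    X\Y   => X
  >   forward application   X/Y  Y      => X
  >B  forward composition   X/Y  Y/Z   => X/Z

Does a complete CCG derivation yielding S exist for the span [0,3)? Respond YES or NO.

[0,3] S   <
  [0,1] "with" : N
  [1,3] S\N   <
    [1,2] "often" : S
    [2,3] "in" : (S\N)\S

YES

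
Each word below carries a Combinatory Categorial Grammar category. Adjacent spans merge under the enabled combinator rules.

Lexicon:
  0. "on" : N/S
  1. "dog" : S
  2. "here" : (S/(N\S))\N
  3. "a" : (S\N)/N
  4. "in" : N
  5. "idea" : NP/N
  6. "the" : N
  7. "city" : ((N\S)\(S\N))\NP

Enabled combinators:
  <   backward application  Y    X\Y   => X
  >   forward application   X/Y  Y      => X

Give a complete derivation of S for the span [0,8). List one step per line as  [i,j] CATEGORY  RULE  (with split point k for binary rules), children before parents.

[0,8] S   >
  [0,3] S/(N\S)   <
    [0,2] N   >
      [0,1] "on" : N/S
      [1,2] "dog" : S
    [2,3] "here" : (S/(N\S))\N
  [3,8] N\S   <
    [3,5] S\N   >
      [3,4] "a" : (S\N)/N
      [4,5] "in" : N
    [5,8] (N\S)\(S\N)   <
      [5,7] NP   >
        [5,6] "idea" : NP/N
        [6,7] "the" : N
      [7,8] "city" : ((N\S)\(S\N))\NP

[0,1] N/S  lex  "on"
[1,2] S  lex  "dog"
[0,2] N  >  k=1
[2,3] (S/(N\S))\N  lex  "here"
[0,3] S/(N\S)  <  k=2
[3,4] (S\N)/N  lex  "a"
[4,5] N  lex  "in"
[3,5] S\N  >  k=4
[5,6] NP/N  lex  "idea"
[6,7] N  lex  "the"
[5,7] NP  >  k=6
[7,8] ((N\S)\(S\N))\NP  lex  "city"
[5,8] (N\S)\(S\N)  <  k=7
[3,8] N\S  <  k=5
[0,8] S  >  k=3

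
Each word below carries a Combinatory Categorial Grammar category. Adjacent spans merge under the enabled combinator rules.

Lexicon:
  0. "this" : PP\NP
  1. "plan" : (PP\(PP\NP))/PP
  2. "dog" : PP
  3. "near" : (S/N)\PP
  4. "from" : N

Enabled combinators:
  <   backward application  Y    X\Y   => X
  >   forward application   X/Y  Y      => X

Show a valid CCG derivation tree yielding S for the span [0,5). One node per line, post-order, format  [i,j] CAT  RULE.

[0,1] PP\NP  lex  "this"
[1,2] (PP\(PP\NP))/PP  lex  "plan"
[2,3] PP  lex  "dog"
[1,3] PP\(PP\NP)  >  k=2
[0,3] PP  <  k=1
[3,4] (S/N)\PP  lex  "near"
[0,4] S/N  <  k=3
[4,5] N  lex  "from"
[0,5] S  >  k=4

[0,5] S   >
  [0,4] S/N   <
    [0,3] PP   <
      [0,1] "this" : PP\NP
      [1,3] PP\(PP\NP)   >
        [1,2] "plan" : (PP\(PP\NP))/PP
        [2,3] "dog" : PP
    [3,4] "near" : (S/N)\PP
  [4,5] "from" : N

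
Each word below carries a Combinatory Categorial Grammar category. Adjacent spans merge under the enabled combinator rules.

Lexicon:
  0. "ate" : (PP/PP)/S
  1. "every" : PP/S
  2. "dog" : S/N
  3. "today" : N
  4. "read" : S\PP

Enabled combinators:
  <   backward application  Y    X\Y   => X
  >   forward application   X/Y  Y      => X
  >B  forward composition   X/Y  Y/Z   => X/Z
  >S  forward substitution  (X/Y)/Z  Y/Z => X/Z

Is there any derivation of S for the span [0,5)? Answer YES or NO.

[0,5] S   <
  [0,4] PP   >
    [0,2] PP/S   >S
      [0,1] "ate" : (PP/PP)/S
      [1,2] "every" : PP/S
    [2,4] S   >
      [2,3] "dog" : S/N
      [3,4] "today" : N
  [4,5] "read" : S\PP

YES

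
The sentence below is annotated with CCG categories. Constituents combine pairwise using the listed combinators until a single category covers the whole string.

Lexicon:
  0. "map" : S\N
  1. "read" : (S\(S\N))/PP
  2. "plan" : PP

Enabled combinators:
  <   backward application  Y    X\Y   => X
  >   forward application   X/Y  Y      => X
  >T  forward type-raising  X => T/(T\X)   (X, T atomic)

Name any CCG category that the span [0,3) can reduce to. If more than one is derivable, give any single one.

S

[0,3] S   <
  [0,1] "map" : S\N
  [1,3] S\(S\N)   >
    [1,2] "read" : (S\(S\N))/PP
    [2,3] "plan" : PP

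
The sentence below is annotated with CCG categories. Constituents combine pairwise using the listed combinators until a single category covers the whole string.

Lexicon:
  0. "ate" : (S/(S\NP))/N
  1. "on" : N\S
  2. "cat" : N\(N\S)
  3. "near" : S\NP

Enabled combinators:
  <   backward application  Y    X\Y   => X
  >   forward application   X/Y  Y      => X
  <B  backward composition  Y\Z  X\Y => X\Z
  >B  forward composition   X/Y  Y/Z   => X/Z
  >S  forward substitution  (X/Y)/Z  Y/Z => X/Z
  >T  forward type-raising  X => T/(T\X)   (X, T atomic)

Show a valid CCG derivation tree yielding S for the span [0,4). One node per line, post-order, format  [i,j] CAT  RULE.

[0,4] S   >
  [0,3] S/(S\NP)   >
    [0,1] "ate" : (S/(S\NP))/N
    [1,3] N   <
      [1,2] "on" : N\S
      [2,3] "cat" : N\(N\S)
  [3,4] "near" : S\NP

[0,1] (S/(S\NP))/N  lex  "ate"
[1,2] N\S  lex  "on"
[2,3] N\(N\S)  lex  "cat"
[1,3] N  <  k=2
[0,3] S/(S\NP)  >  k=1
[3,4] S\NP  lex  "near"
[0,4] S  >  k=3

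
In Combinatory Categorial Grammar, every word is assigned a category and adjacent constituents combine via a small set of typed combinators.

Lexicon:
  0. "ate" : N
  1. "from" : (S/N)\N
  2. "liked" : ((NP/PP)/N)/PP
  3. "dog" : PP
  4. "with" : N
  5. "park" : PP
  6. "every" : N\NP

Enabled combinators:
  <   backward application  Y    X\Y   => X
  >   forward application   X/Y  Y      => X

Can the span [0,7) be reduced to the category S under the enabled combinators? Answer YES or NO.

[0,7] S   >
  [0,2] S/N   <
    [0,1] "ate" : N
    [1,2] "from" : (S/N)\N
  [2,7] N   <
    [2,6] NP   >
      [2,5] NP/PP   >
        [2,4] (NP/PP)/N   >
          [2,3] "liked" : ((NP/PP)/N)/PP
          [3,4] "dog" : PP
        [4,5] "with" : N
      [5,6] "park" : PP
    [6,7] "every" : N\NP

YES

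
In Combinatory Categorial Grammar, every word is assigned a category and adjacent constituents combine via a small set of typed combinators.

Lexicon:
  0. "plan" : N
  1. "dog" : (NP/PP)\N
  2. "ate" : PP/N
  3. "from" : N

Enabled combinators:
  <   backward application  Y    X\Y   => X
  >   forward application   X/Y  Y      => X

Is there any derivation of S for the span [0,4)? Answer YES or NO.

N (NP/PP)\N PP/N N
CKY chart[0,4] = {NP}; S ∉ chart

NO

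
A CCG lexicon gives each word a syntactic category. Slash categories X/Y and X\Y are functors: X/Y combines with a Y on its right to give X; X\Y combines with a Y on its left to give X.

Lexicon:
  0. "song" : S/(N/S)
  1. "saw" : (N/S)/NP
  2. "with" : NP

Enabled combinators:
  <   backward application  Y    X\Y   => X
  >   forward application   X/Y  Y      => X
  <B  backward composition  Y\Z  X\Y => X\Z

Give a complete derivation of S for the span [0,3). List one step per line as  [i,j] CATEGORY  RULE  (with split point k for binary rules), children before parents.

[0,3] S   >
  [0,1] "song" : S/(N/S)
  [1,3] N/S   >
    [1,2] "saw" : (N/S)/NP
    [2,3] "with" : NP

[0,1] S/(N/S)  lex  "song"
[1,2] (N/S)/NP  lex  "saw"
[2,3] NP  lex  "with"
[1,3] N/S  >  k=2
[0,3] S  >  k=1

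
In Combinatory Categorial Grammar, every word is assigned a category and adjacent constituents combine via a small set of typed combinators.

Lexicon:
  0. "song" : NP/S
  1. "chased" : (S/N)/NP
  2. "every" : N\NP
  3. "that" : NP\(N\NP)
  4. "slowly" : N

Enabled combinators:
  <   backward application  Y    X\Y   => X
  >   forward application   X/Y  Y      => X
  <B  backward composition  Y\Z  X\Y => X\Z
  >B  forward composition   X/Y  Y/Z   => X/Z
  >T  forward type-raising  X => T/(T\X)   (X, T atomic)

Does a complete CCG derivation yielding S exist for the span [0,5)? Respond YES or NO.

NP/S (S/N)/NP N\NP NP\(N\NP) N
CKY chart[0,5] = {N/(N\NP), NP, NP/(NP\NP), NP/(N\N), NP/(S\S), PP/(PP\NP), S/(S\NP)}; S ∉ chart

NO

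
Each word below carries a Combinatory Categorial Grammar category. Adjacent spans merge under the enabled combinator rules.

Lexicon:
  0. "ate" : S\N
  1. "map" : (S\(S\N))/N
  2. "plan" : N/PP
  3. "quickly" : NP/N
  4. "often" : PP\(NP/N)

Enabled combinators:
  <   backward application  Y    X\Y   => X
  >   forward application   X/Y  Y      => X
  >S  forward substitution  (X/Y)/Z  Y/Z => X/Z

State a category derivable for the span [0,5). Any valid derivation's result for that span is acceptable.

S

[0,5] S   <
  [0,1] "ate" : S\N
  [1,5] S\(S\N)   >
    [1,2] "map" : (S\(S\N))/N
    [2,5] N   >
      [2,3] "plan" : N/PP
      [3,5] PP   <
        [3,4] "quickly" : NP/N
        [4,5] "often" : PP\(NP/N)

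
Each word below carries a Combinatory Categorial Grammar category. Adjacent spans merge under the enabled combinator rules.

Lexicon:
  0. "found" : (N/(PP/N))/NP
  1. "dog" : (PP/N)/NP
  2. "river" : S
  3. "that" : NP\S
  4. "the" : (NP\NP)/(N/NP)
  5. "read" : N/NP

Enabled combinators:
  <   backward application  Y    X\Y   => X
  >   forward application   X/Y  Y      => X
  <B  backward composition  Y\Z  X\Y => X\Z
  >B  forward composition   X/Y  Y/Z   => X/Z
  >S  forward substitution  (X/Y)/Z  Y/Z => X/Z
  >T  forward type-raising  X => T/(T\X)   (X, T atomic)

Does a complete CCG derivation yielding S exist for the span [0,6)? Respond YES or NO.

(N/(PP/N))/NP (PP/N)/NP S NP\S (NP\NP)/(N/NP) N/NP
CKY chart[0,6] = {N, N/(NP\NP), N/(N\N), NP/(NP\N), PP/(PP\N), S/(S\N)}; S ∉ chart

NO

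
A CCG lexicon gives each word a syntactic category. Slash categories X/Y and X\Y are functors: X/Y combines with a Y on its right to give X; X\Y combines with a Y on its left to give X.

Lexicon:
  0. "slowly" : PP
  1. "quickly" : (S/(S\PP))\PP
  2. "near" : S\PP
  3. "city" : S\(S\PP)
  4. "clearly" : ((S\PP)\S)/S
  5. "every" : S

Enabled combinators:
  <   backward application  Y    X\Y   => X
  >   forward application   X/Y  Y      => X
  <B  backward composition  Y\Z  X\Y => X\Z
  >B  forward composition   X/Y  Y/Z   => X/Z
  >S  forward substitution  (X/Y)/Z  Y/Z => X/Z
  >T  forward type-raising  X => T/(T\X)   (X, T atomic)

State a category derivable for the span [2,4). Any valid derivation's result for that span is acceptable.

[0,6] S   >
  [0,2] S/(S\PP)   <
    [0,1] "slowly" : PP
    [1,2] "quickly" : (S/(S\PP))\PP
  [2,6] S\PP   <
    [2,4] S   <
      [2,3] "near" : S\PP
      [3,4] "city" : S\(S\PP)
    [4,6] (S\PP)\S   >
      [4,5] "clearly" : ((S\PP)\S)/S
      [5,6] "every" : S

S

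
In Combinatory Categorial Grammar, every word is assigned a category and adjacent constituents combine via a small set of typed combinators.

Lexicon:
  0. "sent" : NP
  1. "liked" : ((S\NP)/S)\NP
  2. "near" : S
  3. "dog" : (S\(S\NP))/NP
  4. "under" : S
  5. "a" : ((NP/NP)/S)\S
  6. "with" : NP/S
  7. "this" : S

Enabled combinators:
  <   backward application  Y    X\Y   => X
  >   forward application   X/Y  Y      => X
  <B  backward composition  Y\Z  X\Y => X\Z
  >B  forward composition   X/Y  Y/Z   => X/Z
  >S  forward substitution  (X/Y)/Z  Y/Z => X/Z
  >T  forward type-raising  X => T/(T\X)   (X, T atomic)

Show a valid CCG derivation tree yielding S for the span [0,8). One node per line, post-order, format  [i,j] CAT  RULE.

[0,8] S   <
  [0,3] S\NP   >
    [0,2] (S\NP)/S   <
      [0,1] "sent" : NP
      [1,2] "liked" : ((S\NP)/S)\NP
    [2,3] "near" : S
  [3,8] S\(S\NP)   >
    [3,4] "dog" : (S\(S\NP))/NP
    [4,8] NP   >
      [4,7] NP/S   >S
        [4,6] (NP/NP)/S   <
          [4,5] "under" : S
          [5,6] "a" : ((NP/NP)/S)\S
        [6,7] "with" : NP/S
      [7,8] "this" : S

[0,1] NP  lex  "sent"
[1,2] ((S\NP)/S)\NP  lex  "liked"
[0,2] (S\NP)/S  <  k=1
[2,3] S  lex  "near"
[0,3] S\NP  >  k=2
[3,4] (S\(S\NP))/NP  lex  "dog"
[4,5] S  lex  "under"
[5,6] ((NP/NP)/S)\S  lex  "a"
[4,6] (NP/NP)/S  <  k=5
[6,7] NP/S  lex  "with"
[4,7] NP/S  >S  k=6
[7,8] S  lex  "this"
[4,8] NP  >  k=7
[3,8] S\(S\NP)  >  k=4
[0,8] S  <  k=3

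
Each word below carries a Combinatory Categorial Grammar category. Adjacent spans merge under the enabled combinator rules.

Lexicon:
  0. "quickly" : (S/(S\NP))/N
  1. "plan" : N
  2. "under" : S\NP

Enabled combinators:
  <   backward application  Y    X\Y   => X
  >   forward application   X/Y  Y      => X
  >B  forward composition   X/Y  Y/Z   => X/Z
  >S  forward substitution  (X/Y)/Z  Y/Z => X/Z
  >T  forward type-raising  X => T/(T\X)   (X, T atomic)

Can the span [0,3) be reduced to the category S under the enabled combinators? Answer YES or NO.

[0,3] S   >
  [0,2] S/(S\NP)   >
    [0,1] "quickly" : (S/(S\NP))/N
    [1,2] "plan" : N
  [2,3] "under" : S\NP

YES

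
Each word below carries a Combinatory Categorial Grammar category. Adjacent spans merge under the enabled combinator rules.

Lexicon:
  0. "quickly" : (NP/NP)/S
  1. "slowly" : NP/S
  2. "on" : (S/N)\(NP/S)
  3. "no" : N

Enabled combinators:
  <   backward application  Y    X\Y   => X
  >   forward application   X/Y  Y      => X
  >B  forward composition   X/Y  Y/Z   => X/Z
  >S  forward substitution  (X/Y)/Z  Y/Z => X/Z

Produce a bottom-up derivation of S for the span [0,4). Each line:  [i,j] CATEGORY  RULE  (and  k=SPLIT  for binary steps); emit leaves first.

[0,4] S   >
  [0,3] S/N   <
    [0,2] NP/S   >S
      [0,1] "quickly" : (NP/NP)/S
      [1,2] "slowly" : NP/S
    [2,3] "on" : (S/N)\(NP/S)
  [3,4] "no" : N

[0,1] (NP/NP)/S  lex  "quickly"
[1,2] NP/S  lex  "slowly"
[0,2] NP/S  >S  k=1
[2,3] (S/N)\(NP/S)  lex  "on"
[0,3] S/N  <  k=2
[3,4] N  lex  "no"
[0,4] S  >  k=3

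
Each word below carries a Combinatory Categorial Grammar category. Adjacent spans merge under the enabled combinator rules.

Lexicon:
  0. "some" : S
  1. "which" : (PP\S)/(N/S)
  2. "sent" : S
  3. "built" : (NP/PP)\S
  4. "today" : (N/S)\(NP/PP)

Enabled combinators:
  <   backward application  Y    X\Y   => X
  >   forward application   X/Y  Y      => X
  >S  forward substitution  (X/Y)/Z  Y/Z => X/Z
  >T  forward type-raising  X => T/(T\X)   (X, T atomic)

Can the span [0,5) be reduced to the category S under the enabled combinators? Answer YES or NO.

NO

S (PP\S)/(N/S) S (NP/PP)\S (N/S)\(NP/PP)
CKY chart[0,5] = {N/(N\PP), NP/(NP\PP), PP, PP/(PP\PP), S/(S\PP)}; S ∉ chart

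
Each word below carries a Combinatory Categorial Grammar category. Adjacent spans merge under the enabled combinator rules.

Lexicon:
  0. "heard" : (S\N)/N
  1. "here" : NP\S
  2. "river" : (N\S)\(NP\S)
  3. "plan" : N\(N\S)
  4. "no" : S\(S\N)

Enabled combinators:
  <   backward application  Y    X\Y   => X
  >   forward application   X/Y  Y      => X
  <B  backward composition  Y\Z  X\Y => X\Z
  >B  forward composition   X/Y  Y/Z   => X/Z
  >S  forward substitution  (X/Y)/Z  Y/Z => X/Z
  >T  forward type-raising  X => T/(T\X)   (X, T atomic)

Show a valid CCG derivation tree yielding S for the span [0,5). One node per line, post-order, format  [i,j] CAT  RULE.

[0,5] S   <
  [0,4] S\N   >
    [0,1] "heard" : (S\N)/N
    [1,4] N   <
      [1,3] N\S   <
        [1,2] "here" : NP\S
        [2,3] "river" : (N\S)\(NP\S)
      [3,4] "plan" : N\(N\S)
  [4,5] "no" : S\(S\N)

[0,1] (S\N)/N  lex  "heard"
[1,2] NP\S  lex  "here"
[2,3] (N\S)\(NP\S)  lex  "river"
[1,3] N\S  <  k=2
[3,4] N\(N\S)  lex  "plan"
[1,4] N  <  k=3
[0,4] S\N  >  k=1
[4,5] S\(S\N)  lex  "no"
[0,5] S  <  k=4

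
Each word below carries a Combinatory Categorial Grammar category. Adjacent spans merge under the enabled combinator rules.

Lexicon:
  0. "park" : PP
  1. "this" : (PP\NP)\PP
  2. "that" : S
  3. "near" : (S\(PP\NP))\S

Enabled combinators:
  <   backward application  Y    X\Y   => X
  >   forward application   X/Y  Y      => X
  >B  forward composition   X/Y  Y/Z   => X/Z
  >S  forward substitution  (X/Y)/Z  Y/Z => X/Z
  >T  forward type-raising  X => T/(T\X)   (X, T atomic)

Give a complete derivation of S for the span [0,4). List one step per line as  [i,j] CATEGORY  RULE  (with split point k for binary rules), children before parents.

[0,4] S   <
  [0,2] PP\NP   <
    [0,1] "park" : PP
    [1,2] "this" : (PP\NP)\PP
  [2,4] S\(PP\NP)   <
    [2,3] "that" : S
    [3,4] "near" : (S\(PP\NP))\S

[0,1] PP  lex  "park"
[1,2] (PP\NP)\PP  lex  "this"
[0,2] PP\NP  <  k=1
[2,3] S  lex  "that"
[3,4] (S\(PP\NP))\S  lex  "near"
[2,4] S\(PP\NP)  <  k=3
[0,4] S  <  k=2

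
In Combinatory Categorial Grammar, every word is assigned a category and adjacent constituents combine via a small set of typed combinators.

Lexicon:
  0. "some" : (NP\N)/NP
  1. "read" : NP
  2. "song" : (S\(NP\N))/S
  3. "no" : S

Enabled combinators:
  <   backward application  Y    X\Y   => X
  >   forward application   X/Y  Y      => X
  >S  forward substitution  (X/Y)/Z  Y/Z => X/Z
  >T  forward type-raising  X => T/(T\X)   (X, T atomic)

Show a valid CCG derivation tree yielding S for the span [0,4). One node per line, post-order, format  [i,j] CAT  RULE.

[0,1] (NP\N)/NP  lex  "some"
[1,2] NP  lex  "read"
[0,2] NP\N  >  k=1
[2,3] (S\(NP\N))/S  lex  "song"
[3,4] S  lex  "no"
[2,4] S\(NP\N)  >  k=3
[0,4] S  <  k=2

[0,4] S   <
  [0,2] NP\N   >
    [0,1] "some" : (NP\N)/NP
    [1,2] "read" : NP
  [2,4] S\(NP\N)   >
    [2,3] "song" : (S\(NP\N))/S
    [3,4] "no" : S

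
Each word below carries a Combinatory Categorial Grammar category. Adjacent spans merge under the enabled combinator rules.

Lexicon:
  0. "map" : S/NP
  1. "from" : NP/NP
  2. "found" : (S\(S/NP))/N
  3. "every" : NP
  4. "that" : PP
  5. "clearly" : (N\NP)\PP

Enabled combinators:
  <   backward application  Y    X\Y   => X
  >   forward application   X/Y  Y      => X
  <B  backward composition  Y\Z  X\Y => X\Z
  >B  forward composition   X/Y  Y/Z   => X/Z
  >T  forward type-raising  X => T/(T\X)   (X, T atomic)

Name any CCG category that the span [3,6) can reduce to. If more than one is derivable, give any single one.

[0,6] S   <
  [0,2] S/NP   >B
    [0,1] "map" : S/NP
    [1,2] "from" : NP/NP
  [2,6] S\(S/NP)   >
    [2,3] "found" : (S\(S/NP))/N
    [3,6] N   <
      [3,4] "every" : NP
      [4,6] N\NP   <
        [4,5] "that" : PP
        [5,6] "clearly" : (N\NP)\PP

N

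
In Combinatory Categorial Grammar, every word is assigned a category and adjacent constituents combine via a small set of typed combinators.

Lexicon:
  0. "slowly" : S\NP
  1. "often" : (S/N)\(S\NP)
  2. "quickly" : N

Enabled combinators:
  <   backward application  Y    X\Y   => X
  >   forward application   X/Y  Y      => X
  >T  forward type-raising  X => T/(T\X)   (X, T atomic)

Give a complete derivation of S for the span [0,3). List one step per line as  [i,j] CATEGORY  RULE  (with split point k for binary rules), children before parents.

[0,1] S\NP  lex  "slowly"
[1,2] (S/N)\(S\NP)  lex  "often"
[0,2] S/N  <  k=1
[2,3] N  lex  "quickly"
[0,3] S  >  k=2

[0,3] S   >
  [0,2] S/N   <
    [0,1] "slowly" : S\NP
    [1,2] "often" : (S/N)\(S\NP)
  [2,3] "quickly" : N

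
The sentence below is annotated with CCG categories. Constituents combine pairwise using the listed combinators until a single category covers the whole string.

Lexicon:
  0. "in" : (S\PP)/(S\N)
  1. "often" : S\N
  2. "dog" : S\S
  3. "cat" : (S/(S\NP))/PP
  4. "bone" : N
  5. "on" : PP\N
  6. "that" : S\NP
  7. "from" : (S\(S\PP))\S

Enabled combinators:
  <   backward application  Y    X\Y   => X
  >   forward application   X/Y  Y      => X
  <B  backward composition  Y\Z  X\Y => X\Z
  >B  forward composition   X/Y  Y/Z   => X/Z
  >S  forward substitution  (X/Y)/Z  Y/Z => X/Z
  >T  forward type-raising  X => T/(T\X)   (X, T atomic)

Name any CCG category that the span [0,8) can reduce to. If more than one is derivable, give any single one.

[0,8] S   <
  [0,3] S\PP   >
    [0,1] "in" : (S\PP)/(S\N)
    [1,3] S\N   <B
      [1,2] "often" : S\N
      [2,3] "dog" : S\S
  [3,8] S\(S\PP)   <
    [3,7] S   >
      [3,6] S/(S\NP)   >
        [3,4] "cat" : (S/(S\NP))/PP
        [4,6] PP   <
          [4,5] "bone" : N
          [5,6] "on" : PP\N
      [6,7] "that" : S\NP
    [7,8] "from" : (S\(S\PP))\S

S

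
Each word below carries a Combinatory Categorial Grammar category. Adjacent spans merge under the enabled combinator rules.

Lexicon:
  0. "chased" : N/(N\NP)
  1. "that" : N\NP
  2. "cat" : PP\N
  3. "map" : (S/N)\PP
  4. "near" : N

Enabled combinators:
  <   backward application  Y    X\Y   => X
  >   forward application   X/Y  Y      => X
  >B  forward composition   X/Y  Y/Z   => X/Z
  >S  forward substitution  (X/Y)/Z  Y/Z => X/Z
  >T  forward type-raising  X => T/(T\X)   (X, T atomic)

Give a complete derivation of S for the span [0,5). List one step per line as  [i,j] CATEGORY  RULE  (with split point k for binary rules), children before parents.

[0,1] N/(N\NP)  lex  "chased"
[1,2] N\NP  lex  "that"
[0,2] N  >  k=1
[2,3] PP\N  lex  "cat"
[0,3] PP  <  k=2
[3,4] (S/N)\PP  lex  "map"
[0,4] S/N  <  k=3
[4,5] N  lex  "near"
[0,5] S  >  k=4

[0,5] S   >
  [0,4] S/N   <
    [0,3] PP   <
      [0,2] N   >
        [0,1] "chased" : N/(N\NP)
        [1,2] "that" : N\NP
      [2,3] "cat" : PP\N
    [3,4] "map" : (S/N)\PP
  [4,5] "near" : N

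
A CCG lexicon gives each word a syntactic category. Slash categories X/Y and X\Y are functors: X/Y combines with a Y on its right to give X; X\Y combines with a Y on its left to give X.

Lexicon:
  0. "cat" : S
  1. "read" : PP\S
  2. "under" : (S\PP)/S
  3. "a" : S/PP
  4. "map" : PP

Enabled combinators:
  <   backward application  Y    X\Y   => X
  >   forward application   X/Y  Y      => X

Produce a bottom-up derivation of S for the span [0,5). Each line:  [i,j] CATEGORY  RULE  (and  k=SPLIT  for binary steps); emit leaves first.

[0,5] S   <
  [0,2] PP   <
    [0,1] "cat" : S
    [1,2] "read" : PP\S
  [2,5] S\PP   >
    [2,3] "under" : (S\PP)/S
    [3,5] S   >
      [3,4] "a" : S/PP
      [4,5] "map" : PP

[0,1] S  lex  "cat"
[1,2] PP\S  lex  "read"
[0,2] PP  <  k=1
[2,3] (S\PP)/S  lex  "under"
[3,4] S/PP  lex  "a"
[4,5] PP  lex  "map"
[3,5] S  >  k=4
[2,5] S\PP  >  k=3
[0,5] S  <  k=2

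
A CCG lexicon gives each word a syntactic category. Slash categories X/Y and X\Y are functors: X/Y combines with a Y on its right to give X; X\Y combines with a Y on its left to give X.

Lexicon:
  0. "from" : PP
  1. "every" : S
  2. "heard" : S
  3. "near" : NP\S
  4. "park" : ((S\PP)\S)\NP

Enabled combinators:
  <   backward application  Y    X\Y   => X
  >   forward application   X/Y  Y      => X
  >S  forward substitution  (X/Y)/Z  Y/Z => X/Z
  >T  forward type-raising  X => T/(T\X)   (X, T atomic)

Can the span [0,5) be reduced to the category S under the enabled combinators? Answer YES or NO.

[0,5] S   <
  [0,1] "from" : PP
  [1,5] S\PP   <
    [1,2] "every" : S
    [2,5] (S\PP)\S   <
      [2,4] NP   >
        [2,3] NP/(NP\S)   >T
          [2,3] "heard" : S
        [3,4] "near" : NP\S
      [4,5] "park" : ((S\PP)\S)\NP

YES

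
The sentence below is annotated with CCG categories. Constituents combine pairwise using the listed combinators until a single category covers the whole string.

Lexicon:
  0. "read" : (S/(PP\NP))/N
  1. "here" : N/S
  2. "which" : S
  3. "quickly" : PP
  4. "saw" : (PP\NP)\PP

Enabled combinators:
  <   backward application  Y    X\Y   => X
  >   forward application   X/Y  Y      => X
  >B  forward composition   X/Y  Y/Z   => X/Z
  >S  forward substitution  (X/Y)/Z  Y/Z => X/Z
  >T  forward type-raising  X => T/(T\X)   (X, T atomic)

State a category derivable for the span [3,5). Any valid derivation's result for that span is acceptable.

[0,5] S   >
  [0,3] S/(PP\NP)   >
    [0,1] "read" : (S/(PP\NP))/N
    [1,3] N   >
      [1,2] "here" : N/S
      [2,3] "which" : S
  [3,5] PP\NP   <
    [3,4] "quickly" : PP
    [4,5] "saw" : (PP\NP)\PP

PP\NP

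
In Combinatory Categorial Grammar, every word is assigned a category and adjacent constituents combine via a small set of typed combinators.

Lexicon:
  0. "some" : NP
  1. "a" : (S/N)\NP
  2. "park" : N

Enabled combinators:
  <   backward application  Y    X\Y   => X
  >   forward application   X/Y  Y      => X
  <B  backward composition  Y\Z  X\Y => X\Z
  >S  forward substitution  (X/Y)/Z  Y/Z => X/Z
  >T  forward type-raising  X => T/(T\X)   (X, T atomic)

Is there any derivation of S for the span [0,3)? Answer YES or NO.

YES

[0,3] S   >
  [0,2] S/N   <
    [0,1] "some" : NP
    [1,2] "a" : (S/N)\NP
  [2,3] "park" : N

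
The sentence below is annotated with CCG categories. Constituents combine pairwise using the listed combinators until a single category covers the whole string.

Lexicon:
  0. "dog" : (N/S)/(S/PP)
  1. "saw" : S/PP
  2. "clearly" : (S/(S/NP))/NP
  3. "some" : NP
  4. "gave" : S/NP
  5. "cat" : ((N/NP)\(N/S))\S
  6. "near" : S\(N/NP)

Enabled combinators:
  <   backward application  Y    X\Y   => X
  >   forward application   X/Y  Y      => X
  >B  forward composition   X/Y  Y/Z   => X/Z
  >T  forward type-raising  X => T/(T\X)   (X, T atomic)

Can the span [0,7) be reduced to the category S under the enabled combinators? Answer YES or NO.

[0,7] S   <
  [0,6] N/NP   <
    [0,2] N/S   >
      [0,1] "dog" : (N/S)/(S/PP)
      [1,2] "saw" : S/PP
    [2,6] (N/NP)\(N/S)   <
      [2,5] S   >
        [2,4] S/(S/NP)   >
          [2,3] "clearly" : (S/(S/NP))/NP
          [3,4] "some" : NP
        [4,5] "gave" : S/NP
      [5,6] "cat" : ((N/NP)\(N/S))\S
  [6,7] "near" : S\(N/NP)

YES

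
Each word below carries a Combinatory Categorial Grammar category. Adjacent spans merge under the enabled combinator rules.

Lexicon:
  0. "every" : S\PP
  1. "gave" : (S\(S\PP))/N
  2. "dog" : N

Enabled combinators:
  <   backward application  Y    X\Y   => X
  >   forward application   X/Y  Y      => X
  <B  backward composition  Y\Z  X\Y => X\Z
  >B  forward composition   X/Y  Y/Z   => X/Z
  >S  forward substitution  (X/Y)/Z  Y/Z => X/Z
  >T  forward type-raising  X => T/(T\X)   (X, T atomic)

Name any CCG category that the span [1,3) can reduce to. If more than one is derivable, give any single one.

[0,3] S   <
  [0,1] "every" : S\PP
  [1,3] S\(S\PP)   >
    [1,2] "gave" : (S\(S\PP))/N
    [2,3] "dog" : N

S\(S\PP)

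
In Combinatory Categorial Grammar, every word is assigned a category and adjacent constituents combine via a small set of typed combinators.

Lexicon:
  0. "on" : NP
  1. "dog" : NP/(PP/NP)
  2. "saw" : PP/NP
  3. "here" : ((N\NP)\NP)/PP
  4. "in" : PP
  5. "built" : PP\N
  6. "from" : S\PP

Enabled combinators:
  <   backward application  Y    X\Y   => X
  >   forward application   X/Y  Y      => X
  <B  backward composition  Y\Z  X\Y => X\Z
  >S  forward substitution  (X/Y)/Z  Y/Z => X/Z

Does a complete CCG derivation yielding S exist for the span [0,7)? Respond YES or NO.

YES

[0,7] S   <
  [0,5] N   <
    [0,1] "on" : NP
    [1,5] N\NP   <
      [1,3] NP   >
        [1,2] "dog" : NP/(PP/NP)
        [2,3] "saw" : PP/NP
      [3,5] (N\NP)\NP   >
        [3,4] "here" : ((N\NP)\NP)/PP
        [4,5] "in" : PP
  [5,7] S\N   <B
    [5,6] "built" : PP\N
    [6,7] "from" : S\PP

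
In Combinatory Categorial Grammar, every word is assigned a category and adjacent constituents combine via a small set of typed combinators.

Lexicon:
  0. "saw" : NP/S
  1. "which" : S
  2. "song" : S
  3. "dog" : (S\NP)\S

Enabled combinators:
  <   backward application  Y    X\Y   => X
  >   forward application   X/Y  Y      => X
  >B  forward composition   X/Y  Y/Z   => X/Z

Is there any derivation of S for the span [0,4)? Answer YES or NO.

YES

[0,4] S   <
  [0,2] NP   >
    [0,1] "saw" : NP/S
    [1,2] "which" : S
  [2,4] S\NP   <
    [2,3] "song" : S
    [3,4] "dog" : (S\NP)\S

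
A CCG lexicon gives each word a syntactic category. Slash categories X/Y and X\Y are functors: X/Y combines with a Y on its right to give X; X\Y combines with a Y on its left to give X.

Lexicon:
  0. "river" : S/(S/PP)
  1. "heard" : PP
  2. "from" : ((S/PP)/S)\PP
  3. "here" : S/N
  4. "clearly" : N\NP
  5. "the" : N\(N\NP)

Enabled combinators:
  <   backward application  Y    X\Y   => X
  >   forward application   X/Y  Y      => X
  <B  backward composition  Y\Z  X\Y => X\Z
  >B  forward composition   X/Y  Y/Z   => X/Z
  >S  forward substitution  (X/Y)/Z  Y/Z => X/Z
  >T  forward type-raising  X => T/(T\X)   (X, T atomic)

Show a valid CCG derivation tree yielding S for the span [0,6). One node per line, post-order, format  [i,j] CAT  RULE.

[0,1] S/(S/PP)  lex  "river"
[1,2] PP  lex  "heard"
[2,3] ((S/PP)/S)\PP  lex  "from"
[1,3] (S/PP)/S  <  k=2
[3,4] S/N  lex  "here"
[4,5] N\NP  lex  "clearly"
[5,6] N\(N\NP)  lex  "the"
[4,6] N  <  k=5
[3,6] S  >  k=4
[1,6] S/PP  >  k=3
[0,6] S  >  k=1

[0,6] S   >
  [0,1] "river" : S/(S/PP)
  [1,6] S/PP   >
    [1,3] (S/PP)/S   <
      [1,2] "heard" : PP
      [2,3] "from" : ((S/PP)/S)\PP
    [3,6] S   >
      [3,4] "here" : S/N
      [4,6] N   <
        [4,5] "clearly" : N\NP
        [5,6] "the" : N\(N\NP)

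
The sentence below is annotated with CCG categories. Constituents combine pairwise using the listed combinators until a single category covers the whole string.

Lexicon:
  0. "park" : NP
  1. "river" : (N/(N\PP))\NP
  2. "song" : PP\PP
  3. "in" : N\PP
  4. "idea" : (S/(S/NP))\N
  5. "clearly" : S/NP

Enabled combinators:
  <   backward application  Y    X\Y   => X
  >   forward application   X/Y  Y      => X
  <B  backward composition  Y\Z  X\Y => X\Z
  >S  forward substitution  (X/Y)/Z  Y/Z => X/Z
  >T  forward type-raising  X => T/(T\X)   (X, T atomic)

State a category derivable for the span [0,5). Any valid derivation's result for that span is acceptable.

[0,6] S   >
  [0,5] S/(S/NP)   <
    [0,4] N   >
      [0,2] N/(N\PP)   <
        [0,1] "park" : NP
        [1,2] "river" : (N/(N\PP))\NP
      [2,4] N\PP   <B
        [2,3] "song" : PP\PP
        [3,4] "in" : N\PP
    [4,5] "idea" : (S/(S/NP))\N
  [5,6] "clearly" : S/NP

S/(S/NP)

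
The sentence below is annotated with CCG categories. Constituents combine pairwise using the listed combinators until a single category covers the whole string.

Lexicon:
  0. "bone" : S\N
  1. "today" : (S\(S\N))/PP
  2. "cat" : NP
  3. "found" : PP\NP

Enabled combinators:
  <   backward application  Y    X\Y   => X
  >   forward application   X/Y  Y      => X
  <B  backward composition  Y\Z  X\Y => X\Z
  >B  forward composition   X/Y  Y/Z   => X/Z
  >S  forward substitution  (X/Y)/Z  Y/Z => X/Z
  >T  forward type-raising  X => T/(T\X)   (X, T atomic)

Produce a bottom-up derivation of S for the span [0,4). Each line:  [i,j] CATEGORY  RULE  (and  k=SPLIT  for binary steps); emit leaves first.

[0,1] S\N  lex  "bone"
[1,2] (S\(S\N))/PP  lex  "today"
[2,3] NP  lex  "cat"
[2,3] PP/(PP\NP)  >T
[3,4] PP\NP  lex  "found"
[2,4] PP  >  k=3
[1,4] S\(S\N)  >  k=2
[0,4] S  <  k=1

[0,4] S   <
  [0,1] "bone" : S\N
  [1,4] S\(S\N)   >
    [1,2] "today" : (S\(S\N))/PP
    [2,4] PP   >
      [2,3] PP/(PP\NP)   >T
        [2,3] "cat" : NP
      [3,4] "found" : PP\NP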